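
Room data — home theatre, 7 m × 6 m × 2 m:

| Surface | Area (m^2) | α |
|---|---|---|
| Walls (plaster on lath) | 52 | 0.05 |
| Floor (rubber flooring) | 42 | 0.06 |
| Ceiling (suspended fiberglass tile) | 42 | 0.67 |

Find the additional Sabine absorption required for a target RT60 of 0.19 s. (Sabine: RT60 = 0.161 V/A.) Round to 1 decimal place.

Total absorption A₁ = 52×0.05 + 42×0.06 + 42×0.67
  = 2.600 + 2.520 + 28.140 = 33.260 m^2 sabins.
For T = 0.19 s, need A₂ = 0.161·V/T = 0.161·84/0.19 = 71.179 sabins.
Shortfall: 71.179 − 33.260 = 37.9 sabins.

37.9 sabins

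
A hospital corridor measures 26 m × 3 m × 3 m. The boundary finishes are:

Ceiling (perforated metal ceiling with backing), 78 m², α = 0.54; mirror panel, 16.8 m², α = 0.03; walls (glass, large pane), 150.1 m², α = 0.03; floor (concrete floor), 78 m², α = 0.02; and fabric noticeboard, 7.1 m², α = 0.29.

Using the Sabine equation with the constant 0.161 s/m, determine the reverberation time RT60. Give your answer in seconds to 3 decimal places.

0.742 s

A = Σ Sᵢαᵢ = 78·0.54 + 16.8·0.03 + 150.1·0.03 + 78·0.02 + 7.1·0.29 = 50.746 sabins.
V = 26·3·3 = 234 m³.
RT60 = 0.161 · V / A = 0.161 × 234 / 50.746 = 0.742 s.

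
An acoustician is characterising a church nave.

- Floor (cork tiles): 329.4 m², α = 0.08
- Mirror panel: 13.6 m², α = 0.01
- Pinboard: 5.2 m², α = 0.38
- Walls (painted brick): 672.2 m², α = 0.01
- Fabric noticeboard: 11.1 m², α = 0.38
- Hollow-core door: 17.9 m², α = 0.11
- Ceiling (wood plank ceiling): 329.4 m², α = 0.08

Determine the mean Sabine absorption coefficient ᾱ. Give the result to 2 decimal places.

0.05

Total surface area S = 1378.8 m².
A = 329.4*0.08 + 13.6*0.01 + 5.2*0.38 + 672.2*0.01 + 11.1*0.38 + 17.9*0.11 + 329.4*0.08 = 67.725 sabins.
ᾱ = A/S = 0.05.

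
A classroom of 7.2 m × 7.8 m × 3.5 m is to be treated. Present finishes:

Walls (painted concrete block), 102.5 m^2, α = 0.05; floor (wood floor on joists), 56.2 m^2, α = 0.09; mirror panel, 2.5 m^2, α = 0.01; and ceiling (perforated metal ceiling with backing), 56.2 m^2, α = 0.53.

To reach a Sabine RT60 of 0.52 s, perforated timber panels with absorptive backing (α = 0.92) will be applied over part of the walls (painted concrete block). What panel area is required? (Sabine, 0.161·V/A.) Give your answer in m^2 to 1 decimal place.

Total absorption A₁ = 102.5×0.05 + 56.2×0.09 + 2.5×0.01 + 56.2×0.53
  = 5.125 + 5.058 + 0.025 + 29.786 = 39.994 m^2 sabins.
V = 196.56 m³. Target absorption A₂ = 0.161 × 196.56 / 0.52 = 60.858 sabins.
Absorption to add: 60.858 − 39.994 = 20.864 sabins.
Each m^2 of panel replacing the walls (painted concrete block) adds (0.92 − 0.05) = 0.87 sabins.
Panel area = 20.864 / 0.87 = 24.0 m^2.

24.0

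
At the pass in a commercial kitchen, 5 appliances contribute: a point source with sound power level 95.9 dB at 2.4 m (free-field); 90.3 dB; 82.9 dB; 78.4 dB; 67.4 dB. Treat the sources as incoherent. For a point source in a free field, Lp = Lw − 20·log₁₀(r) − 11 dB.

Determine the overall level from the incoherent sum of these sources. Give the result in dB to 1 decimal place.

91.4 dB

Source at 2.4 m: Lp = 95.9 − 20·log₁₀(2.4) − 11 = 77.3 dB.
Σ 10^(Lᵢ/10) = 1.395e+09.
Back to dB: 10·log₁₀ Σ = 91.4 dB.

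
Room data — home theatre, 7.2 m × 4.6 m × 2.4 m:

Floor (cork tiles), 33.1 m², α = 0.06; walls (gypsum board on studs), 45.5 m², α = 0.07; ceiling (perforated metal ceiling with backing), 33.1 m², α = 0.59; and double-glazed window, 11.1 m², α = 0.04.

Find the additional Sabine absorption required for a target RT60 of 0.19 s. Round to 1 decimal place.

Summing Sᵢαᵢ: 1.986 + 3.185 + 19.529 + 0.444 → A₁ = 25.144 sabins.
V = 79.488 m³. Required absorption A₂ = 0.161 × 79.488 / 0.19 = 67.356 sabins.
Shortfall: 67.356 − 25.144 = 42.2 sabins.

42.2 sabins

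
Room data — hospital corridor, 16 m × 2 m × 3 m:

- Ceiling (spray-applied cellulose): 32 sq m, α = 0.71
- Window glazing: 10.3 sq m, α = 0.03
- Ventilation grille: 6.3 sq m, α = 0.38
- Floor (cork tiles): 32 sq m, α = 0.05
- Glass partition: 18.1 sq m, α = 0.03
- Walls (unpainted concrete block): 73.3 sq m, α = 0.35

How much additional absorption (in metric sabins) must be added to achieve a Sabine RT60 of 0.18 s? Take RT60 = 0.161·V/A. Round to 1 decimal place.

32.6 sabins

Equivalent absorption area: A₁ = 32×0.71 + 10.3×0.03 + 6.3×0.38 + 32×0.05 + 18.1×0.03 + 73.3×0.35 = 53.221 sq m.
Target A₂ = 0.161·96/0.18 = 85.867 sabins (V = 96 m³).
Additional absorption ΔA = 85.867 − 53.221 = 32.6 sabins.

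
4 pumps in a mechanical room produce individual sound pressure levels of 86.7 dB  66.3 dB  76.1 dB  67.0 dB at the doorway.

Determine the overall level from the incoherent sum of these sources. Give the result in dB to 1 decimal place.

87.1 dB

Σ 10^(Lᵢ/10) = 5.178e+08.
L_total = 10·log₁₀(5.178e+08) = 87.1 dB.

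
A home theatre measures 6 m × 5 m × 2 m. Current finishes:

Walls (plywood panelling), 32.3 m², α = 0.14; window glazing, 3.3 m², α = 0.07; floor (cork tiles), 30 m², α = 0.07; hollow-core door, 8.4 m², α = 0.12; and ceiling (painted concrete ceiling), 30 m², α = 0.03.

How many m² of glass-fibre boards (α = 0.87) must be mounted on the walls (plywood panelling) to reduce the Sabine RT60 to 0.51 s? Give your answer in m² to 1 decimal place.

A₁ = Σ Sᵢαᵢ = 32.3*0.14 + 3.3*0.07 + 30*0.07 + 8.4*0.12 + 30*0.03 = 8.761 sabins.
Required A₂ = 0.161·60/0.51 = 18.941 sabins.
ΔA needed = 18.941 − 8.761 = 10.180 sabins.
Net gain per m²: Δα = 0.87 − 0.14 = 0.73.
Area = ΔA/Δα = 10.180/0.73 = 13.9 m².

13.9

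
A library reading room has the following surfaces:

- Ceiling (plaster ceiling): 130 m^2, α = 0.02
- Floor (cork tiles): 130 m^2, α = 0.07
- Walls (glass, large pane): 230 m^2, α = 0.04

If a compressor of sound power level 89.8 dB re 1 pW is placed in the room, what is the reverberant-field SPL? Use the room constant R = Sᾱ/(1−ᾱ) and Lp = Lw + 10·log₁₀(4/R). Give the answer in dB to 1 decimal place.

82.4 dB

A = 20.900 sabins; S = 490.0 m^2.
ᾱ = 20.900/490.0 = 0.0427; R = Sᾱ/(1−ᾱ) = 20.900/(1−0.0427) = 21.832 m^2.
Lp = 89.8 + 10·log₁₀(4/21.832) = 89.8 + (-7.37) = 82.4 dB.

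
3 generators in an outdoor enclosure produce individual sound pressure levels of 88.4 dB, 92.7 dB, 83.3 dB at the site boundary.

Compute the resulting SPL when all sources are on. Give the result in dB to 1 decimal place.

94.4 dB

Converting to relative power and adding: 10^(88.4/10) + 10^(92.7/10) + 10^(83.3/10) = 2.768e+09.
Combined level = 10 log₁₀(2.768e+09) = 94.4 dB.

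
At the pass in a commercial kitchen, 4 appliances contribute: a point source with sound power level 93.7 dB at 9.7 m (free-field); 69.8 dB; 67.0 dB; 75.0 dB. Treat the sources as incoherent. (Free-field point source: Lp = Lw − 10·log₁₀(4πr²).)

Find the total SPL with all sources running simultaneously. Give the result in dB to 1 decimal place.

76.8 dB

Source at 9.7 m: Lp = 93.7 − 10·log₁₀(4π·9.7²) = 93.7 − 10·log₁₀(1182.370) = 63.0 dB.
Σ 10^(Lᵢ/10) = 4.818e+07.
Combined level = 10 log₁₀(4.818e+07) = 76.8 dB.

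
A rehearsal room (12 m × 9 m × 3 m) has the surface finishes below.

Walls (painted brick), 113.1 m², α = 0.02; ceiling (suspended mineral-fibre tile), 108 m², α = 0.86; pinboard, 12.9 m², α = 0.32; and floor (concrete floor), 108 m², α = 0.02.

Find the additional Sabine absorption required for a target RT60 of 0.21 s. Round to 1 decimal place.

Equivalent absorption area: A₁ = 113.1*0.02 + 108*0.86 + 12.9*0.32 + 108*0.02 = 101.430 m².
For T = 0.21 s, need A₂ = 0.161·V/T = 0.161·324/0.21 = 248.400 sabins.
Shortfall: 248.400 − 101.430 = 147.0 sabins.

147.0 sabins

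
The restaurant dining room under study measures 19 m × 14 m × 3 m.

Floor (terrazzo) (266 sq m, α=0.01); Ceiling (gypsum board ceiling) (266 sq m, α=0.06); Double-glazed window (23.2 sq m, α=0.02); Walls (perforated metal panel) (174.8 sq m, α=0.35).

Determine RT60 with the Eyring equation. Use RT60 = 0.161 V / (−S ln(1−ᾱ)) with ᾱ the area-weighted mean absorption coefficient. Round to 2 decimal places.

S = Σ Sᵢ = 730.0 sq m.
Σ(Sᵢαᵢ) = 266×0.01 + 266×0.06 + 23.2×0.02 + 174.8×0.35 = 80.264.
Mean coefficient ᾱ = A/S = 0.1100.
Eyring denominator: −S ln(1−ᾱ) = 85.070.
V = 19 × 14 × 3 = 798 m³.
RT60 = 0.161 × 798 / 85.070 = 1.51 s.

1.51 seconds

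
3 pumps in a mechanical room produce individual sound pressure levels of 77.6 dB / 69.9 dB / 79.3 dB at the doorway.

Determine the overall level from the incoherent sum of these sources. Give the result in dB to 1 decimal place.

Σ 10^(Lᵢ/10) = 1.524e+08.
L_total = 10·log₁₀(1.524e+08) = 81.8 dB.

81.8 dB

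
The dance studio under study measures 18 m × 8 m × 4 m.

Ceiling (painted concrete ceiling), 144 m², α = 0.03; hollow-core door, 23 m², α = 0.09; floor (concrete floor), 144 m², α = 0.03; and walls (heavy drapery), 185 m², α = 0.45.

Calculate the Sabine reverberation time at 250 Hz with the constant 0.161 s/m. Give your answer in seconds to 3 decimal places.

Equivalent absorption area: A = 144*0.03 + 23*0.09 + 144*0.03 + 185*0.45 = 93.960 m².
Volume V = 18 × 8 × 4 = 576 m³.
Sabine: RT60 = 0.161 × 576 / 93.960 = 0.987 s.

0.987 s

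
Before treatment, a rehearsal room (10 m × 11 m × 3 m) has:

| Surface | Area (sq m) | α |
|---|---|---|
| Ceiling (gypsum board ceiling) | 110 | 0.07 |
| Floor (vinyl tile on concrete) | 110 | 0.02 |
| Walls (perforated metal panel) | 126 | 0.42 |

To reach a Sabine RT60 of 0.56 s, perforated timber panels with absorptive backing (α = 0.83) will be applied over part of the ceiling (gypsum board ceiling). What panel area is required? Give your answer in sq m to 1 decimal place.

Summing Sᵢαᵢ: 7.700 + 2.200 + 52.920 → A₁ = 62.820 sabins.
V = 330 m³. Target absorption A₂ = 0.161 × 330 / 0.56 = 94.875 sabins.
ΔA needed = 94.875 − 62.820 = 32.055 sabins.
Each sq m of panel replacing the ceiling (gypsum board ceiling) adds (0.83 − 0.07) = 0.76 sabins.
Area = ΔA/Δα = 32.055/0.76 = 42.2 sq m.

42.2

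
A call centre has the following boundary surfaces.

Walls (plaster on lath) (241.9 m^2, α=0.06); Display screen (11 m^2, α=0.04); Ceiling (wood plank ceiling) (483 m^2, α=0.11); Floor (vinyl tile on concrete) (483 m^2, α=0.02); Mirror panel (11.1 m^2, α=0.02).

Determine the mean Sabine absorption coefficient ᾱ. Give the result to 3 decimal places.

0.063

S = Σ Sᵢ = 241.9 + 11 + 483 + 483 + 11.1 = 1230.0 m^2.
A = 241.9×0.06 + 11×0.04 + 483×0.11 + 483×0.02 + 11.1×0.02 = 77.966 sabins.
ᾱ = A/S = 0.063.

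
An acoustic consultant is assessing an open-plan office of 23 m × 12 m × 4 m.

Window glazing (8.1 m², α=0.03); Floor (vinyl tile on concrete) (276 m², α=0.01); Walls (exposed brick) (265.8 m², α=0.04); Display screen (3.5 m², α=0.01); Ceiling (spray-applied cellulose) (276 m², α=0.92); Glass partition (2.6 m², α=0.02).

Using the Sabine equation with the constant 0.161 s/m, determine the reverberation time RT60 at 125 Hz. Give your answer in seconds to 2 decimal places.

A = Σ Sᵢαᵢ = 8.1*0.03 + 276*0.01 + 265.8*0.04 + 3.5*0.01 + 276*0.92 + 2.6*0.02 = 267.642 sabins.
V = 23·12·4 = 1104 m³.
T = 0.161 V/A = 0.161·1104/267.642 = 0.66 s.

0.66 s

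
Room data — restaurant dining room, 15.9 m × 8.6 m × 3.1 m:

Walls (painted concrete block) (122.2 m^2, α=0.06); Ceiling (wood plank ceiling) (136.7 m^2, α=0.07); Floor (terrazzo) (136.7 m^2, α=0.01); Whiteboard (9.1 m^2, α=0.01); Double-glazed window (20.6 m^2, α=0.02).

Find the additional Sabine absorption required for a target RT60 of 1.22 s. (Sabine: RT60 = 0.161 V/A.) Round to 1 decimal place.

Total absorption A₁ = 122.2×0.06 + 136.7×0.07 + 136.7×0.01 + 9.1×0.01 + 20.6×0.02
  = 7.332 + 9.569 + 1.367 + 0.091 + 0.412 = 18.771 m^2 sabins.
V = 423.894 m³. Required absorption A₂ = 0.161 × 423.894 / 1.22 = 55.940 sabins.
ΔA = A₂ − A₁ = 55.940 − 18.771 = 37.2 sabins.

37.2 sabins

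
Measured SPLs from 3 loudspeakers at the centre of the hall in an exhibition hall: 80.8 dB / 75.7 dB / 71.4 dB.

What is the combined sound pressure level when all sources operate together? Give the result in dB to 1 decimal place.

82.3 dB

Converting to relative power and adding: 10^(80.8/10) + 10^(75.7/10) + 10^(71.4/10) = 1.712e+08.
L_total = 10·log₁₀(1.712e+08) = 82.3 dB.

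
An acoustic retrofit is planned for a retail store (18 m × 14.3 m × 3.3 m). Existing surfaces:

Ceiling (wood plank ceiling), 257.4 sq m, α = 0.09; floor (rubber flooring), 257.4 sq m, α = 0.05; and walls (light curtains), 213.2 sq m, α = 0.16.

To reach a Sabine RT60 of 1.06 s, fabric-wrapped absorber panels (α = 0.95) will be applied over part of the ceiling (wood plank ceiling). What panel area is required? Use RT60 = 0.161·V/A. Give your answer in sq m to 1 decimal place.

Total absorption A₁ = 257.4·0.09 + 257.4·0.05 + 213.2·0.16
  = 23.166 + 12.870 + 34.112 = 70.148 sq m sabins.
V = 849.42 m³. Target absorption A₂ = 0.161 × 849.42 / 1.06 = 129.016 sabins.
Absorption to add: 129.016 − 70.148 = 58.868 sabins.
Each sq m of panel replacing the ceiling (wood plank ceiling) adds (0.95 − 0.09) = 0.86 sabins.
Area = ΔA/Δα = 58.868/0.86 = 68.5 sq m.

68.5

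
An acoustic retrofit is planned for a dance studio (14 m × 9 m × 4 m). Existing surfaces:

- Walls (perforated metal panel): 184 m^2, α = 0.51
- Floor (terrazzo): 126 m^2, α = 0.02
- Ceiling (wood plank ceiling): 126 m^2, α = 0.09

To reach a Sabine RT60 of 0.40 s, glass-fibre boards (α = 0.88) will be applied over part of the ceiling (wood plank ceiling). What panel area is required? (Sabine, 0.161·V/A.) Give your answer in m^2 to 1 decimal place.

120.5

Summing Sᵢαᵢ: 93.840 + 2.520 + 11.340 → A₁ = 107.700 sabins.
Required A₂ = 0.161·504/0.40 = 202.860 sabins.
Absorption to add: 202.860 − 107.700 = 95.160 sabins.
Net gain per m^2: Δα = 0.88 − 0.09 = 0.79.
Panel area = 95.160 / 0.79 = 120.5 m^2.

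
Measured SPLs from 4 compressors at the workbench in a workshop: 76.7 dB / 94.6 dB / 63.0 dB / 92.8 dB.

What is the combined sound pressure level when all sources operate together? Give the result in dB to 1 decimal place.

96.8 dB

Σ 10^(Lᵢ/10) = 4.838e+09.
Back to dB: 10·log₁₀ Σ = 96.8 dB.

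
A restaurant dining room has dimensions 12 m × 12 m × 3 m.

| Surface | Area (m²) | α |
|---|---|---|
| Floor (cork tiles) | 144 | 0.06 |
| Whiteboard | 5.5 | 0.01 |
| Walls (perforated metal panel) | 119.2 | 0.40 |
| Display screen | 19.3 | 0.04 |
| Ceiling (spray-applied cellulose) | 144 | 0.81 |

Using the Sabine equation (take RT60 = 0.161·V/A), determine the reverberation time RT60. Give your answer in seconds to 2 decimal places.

0.40 s

A = Σ Sᵢαᵢ = 144·0.06 + 5.5·0.01 + 119.2·0.40 + 19.3·0.04 + 144·0.81 = 173.787 sabins.
V = 12·12·3 = 432 m³.
Sabine: RT60 = 0.161 × 432 / 173.787 = 0.40 s.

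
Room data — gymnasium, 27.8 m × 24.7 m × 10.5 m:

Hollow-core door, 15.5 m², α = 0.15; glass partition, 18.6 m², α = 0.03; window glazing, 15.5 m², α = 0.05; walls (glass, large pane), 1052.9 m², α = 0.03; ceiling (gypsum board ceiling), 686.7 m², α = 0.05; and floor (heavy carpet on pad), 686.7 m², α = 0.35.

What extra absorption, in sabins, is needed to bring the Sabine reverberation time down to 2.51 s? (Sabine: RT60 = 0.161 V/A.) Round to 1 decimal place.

152.5 sabins

A₁ = Σ Sᵢαᵢ = 15.5×0.15 + 18.6×0.03 + 15.5×0.05 + 1052.9×0.03 + 686.7×0.05 + 686.7×0.35 = 309.925 sabins.
Target A₂ = 0.161·7209.93/2.51 = 462.470 sabins (V = 7209.93 m³).
Shortfall: 462.470 − 309.925 = 152.5 sabins.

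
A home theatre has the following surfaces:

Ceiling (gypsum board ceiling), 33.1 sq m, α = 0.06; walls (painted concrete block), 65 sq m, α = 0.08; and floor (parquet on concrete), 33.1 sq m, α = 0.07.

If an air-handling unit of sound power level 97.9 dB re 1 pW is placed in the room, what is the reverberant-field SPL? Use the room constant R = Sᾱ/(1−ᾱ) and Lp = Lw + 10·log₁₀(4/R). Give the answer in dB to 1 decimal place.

Σ(Sᵢαᵢ) = 33.1×0.06 + 65×0.08 + 33.1×0.07 = 9.503; total area S = 131.2 sq m.
ᾱ = 9.503/131.2 = 0.0724; R = Sᾱ/(1−ᾱ) = 9.503/(1−0.0724) = 10.245 sq m.
Lp = Lw + 10 log₁₀(4/R) = 97.9 -4.08 = 93.8 dB.

93.8 dB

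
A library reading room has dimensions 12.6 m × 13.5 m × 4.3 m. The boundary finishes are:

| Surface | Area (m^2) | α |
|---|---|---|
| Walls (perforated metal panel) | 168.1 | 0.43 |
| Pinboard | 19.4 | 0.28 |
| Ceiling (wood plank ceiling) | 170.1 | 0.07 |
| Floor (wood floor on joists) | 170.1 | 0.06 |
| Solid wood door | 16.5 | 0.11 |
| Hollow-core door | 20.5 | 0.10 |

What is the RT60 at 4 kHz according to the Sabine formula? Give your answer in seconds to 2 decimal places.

A = Σ Sᵢαᵢ = 168.1*0.43 + 19.4*0.28 + 170.1*0.07 + 170.1*0.06 + 16.5*0.11 + 20.5*0.10 = 103.693 sabins.
Room volume: 731.43 m³.
Sabine: RT60 = 0.161 × 731.43 / 103.693 = 1.14 s.

1.14 seconds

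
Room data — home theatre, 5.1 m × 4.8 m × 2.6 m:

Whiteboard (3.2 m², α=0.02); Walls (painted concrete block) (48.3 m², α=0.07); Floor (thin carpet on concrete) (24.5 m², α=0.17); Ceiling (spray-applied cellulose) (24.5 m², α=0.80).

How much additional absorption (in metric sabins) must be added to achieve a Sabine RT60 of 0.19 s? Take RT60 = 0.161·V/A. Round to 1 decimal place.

Equivalent absorption area: A₁ = 3.2×0.02 + 48.3×0.07 + 24.5×0.17 + 24.5×0.80 = 27.210 m².
Target A₂ = 0.161·63.648/0.19 = 53.933 sabins (V = 63.648 m³).
Shortfall: 53.933 − 27.210 = 26.7 sabins.

26.7 sabins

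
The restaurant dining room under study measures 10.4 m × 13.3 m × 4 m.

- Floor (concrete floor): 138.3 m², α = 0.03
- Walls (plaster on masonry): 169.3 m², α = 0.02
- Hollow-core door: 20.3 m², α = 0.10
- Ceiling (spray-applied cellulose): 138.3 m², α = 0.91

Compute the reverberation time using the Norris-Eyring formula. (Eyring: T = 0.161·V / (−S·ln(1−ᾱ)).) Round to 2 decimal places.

0.56 seconds

S = Σ Sᵢ = 466.2 m².
Absorption A = 138.3·0.03 + 169.3·0.02 + 20.3·0.10 + 138.3·0.91 = 135.418 sabins.
Mean coefficient ᾱ = A/S = 0.2905.
Eyring denominator: −S ln(1−ᾱ) = 159.997.
V = 10.4 × 13.3 × 4 = 553.28 m³.
T = 0.161·V/[−S·ln(1−ᾱ)] = 0.161·553.28/159.997 = 0.56 s.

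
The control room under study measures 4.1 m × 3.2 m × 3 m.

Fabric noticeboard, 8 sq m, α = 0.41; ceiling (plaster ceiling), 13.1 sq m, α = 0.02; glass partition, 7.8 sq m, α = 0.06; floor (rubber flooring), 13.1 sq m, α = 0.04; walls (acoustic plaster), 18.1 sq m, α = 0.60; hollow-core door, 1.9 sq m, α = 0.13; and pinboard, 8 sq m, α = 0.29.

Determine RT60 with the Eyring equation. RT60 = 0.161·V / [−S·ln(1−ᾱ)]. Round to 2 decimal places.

0.31 seconds

S = Σ Sᵢ = 70.0 sq m.
Σ(Sᵢαᵢ) = 8×0.41 + 13.1×0.02 + 7.8×0.06 + 13.1×0.04 + 18.1×0.60 + 1.9×0.13 + 8×0.29 = 17.961.
ᾱ = 17.961 / 70.0 = 0.2566.
−S·ln(1−ᾱ) = −70.0 × ln(1 − 0.2566) = 20.756.
V = 4.1 × 3.2 × 3 = 39.36 m³.
T = 0.161·V/[−S·ln(1−ᾱ)] = 0.161·39.36/20.756 = 0.31 s.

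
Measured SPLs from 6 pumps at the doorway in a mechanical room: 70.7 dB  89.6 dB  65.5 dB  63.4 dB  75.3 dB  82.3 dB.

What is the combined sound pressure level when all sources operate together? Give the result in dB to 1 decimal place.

90.5 dB

Converting to relative power and adding: 10^(70.7/10) + 10^(89.6/10) + 10^(65.5/10) + 10^(63.4/10) + 10^(75.3/10) + 10^(82.3/10) = 1.133e+09.
Combined level = 10 log₁₀(1.133e+09) = 90.5 dB.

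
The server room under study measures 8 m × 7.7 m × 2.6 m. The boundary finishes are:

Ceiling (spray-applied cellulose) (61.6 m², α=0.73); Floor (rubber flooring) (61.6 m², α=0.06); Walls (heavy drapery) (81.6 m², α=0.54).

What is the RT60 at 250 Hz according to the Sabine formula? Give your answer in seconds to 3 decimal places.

Summing Sᵢαᵢ: 44.968 + 3.696 + 44.064 → A = 92.728 sabins.
Volume V = 8 × 7.7 × 2.6 = 160.16 m³.
T = 0.161 V/A = 0.161·160.16/92.728 = 0.278 s.

0.278 s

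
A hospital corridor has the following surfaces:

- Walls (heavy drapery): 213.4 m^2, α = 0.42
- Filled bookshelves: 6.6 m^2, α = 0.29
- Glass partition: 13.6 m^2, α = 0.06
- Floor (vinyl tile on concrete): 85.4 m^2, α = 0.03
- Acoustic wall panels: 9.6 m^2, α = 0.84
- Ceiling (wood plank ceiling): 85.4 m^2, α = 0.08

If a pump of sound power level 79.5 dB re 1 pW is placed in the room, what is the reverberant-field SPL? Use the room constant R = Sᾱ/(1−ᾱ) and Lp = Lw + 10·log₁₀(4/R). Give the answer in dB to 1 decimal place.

Σ(Sᵢαᵢ) = 213.4×0.42 + 6.6×0.29 + 13.6×0.06 + 85.4×0.03 + 9.6×0.84 + 85.4×0.08 = 109.816; total area S = 414.0 m^2.
ᾱ = 109.816/414.0 = 0.2653; R = Sᾱ/(1−ᾱ) = 109.816/(1−0.2653) = 149.471 m^2.
Lp = Lw + 10 log₁₀(4/R) = 79.5 -15.72 = 63.8 dB.

63.8 dB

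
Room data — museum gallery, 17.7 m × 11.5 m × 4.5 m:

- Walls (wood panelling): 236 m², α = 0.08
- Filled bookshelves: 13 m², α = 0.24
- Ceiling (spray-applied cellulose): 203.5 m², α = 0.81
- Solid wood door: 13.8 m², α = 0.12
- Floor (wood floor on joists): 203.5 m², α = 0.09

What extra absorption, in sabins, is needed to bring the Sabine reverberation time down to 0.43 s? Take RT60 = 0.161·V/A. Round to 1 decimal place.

A₁ = Σ Sᵢαᵢ = 236·0.08 + 13·0.24 + 203.5·0.81 + 13.8·0.12 + 203.5·0.09 = 206.806 sabins.
V = 915.975 m³. Required absorption A₂ = 0.161 × 915.975 / 0.43 = 342.958 sabins.
ΔA = A₂ − A₁ = 342.958 − 206.806 = 136.2 sabins.

136.2 sabins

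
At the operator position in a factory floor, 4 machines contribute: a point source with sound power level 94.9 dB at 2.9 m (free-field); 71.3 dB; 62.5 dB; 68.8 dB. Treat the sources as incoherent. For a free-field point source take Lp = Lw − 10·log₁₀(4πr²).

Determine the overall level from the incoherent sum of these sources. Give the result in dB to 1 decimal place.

77.2 dB

Source at 2.9 m: Lp = 94.9 − 10·log₁₀(4π·2.9²) = 94.9 − 10·log₁₀(105.683) = 74.7 dB.
Sum in the linear (power) domain: Σ 10^(Lᵢ/10) = 10^(74.7/10) + 10^(71.3/10) + 10^(62.5/10) + 10^(68.8/10) = 5.237e+07.
Back to dB: 10·log₁₀ Σ = 77.2 dB.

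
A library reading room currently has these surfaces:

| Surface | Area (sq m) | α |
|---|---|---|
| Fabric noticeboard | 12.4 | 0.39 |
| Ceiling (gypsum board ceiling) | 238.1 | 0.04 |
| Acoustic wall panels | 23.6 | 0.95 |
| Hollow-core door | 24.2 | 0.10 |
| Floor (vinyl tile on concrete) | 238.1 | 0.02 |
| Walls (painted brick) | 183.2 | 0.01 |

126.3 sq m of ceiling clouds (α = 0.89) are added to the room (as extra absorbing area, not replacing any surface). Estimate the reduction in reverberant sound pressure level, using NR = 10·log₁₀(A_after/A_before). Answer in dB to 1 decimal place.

A_before = Σ Sᵢαᵢ = 12.4×0.39 + 238.1×0.04 + 23.6×0.95 + 24.2×0.10 + 238.1×0.02 + 183.2×0.01 = 45.794 sabins.
Treatment contributes 126.3·0.89 = 112.407 sabins.
New total A_after = 158.201 sabins.
Reduction = 10 log₁₀(A_after/A_before) = 10 log₁₀(3.4546) = 5.4 dB.

5.4 dB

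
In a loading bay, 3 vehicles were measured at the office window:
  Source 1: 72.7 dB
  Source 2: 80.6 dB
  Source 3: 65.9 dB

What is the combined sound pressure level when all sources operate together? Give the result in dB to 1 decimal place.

81.4 dB

Σ 10^(Lᵢ/10) = 1.373e+08.
L_total = 10·log₁₀(1.373e+08) = 81.4 dB.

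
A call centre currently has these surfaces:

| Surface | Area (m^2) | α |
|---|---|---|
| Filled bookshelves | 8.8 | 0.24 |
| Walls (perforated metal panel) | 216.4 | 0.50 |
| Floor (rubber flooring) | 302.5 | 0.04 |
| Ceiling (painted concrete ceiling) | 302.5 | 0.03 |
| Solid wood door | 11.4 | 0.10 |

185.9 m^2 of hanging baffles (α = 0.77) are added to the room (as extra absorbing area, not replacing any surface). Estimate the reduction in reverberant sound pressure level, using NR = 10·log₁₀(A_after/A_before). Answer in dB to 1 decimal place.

Equivalent absorption area: A_before = 8.8*0.24 + 216.4*0.50 + 302.5*0.04 + 302.5*0.03 + 11.4*0.10 = 132.627 m^2.
Treatment contributes 185.9·0.77 = 143.143 sabins.
New total A_after = 275.770 sabins.
Reduction = 10 log₁₀(A_after/A_before) = 10 log₁₀(2.0793) = 3.2 dB.

3.2 dB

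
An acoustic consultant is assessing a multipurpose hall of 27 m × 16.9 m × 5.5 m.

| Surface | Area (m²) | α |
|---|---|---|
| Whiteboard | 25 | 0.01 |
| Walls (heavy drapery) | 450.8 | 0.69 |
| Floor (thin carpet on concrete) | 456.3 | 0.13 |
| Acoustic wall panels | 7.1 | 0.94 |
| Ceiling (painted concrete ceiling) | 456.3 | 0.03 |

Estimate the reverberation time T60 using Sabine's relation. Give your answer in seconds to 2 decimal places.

1.03 seconds

Equivalent absorption area: A = 25×0.01 + 450.8×0.69 + 456.3×0.13 + 7.1×0.94 + 456.3×0.03 = 390.984 m².
V = 27·16.9·5.5 = 2509.65 m³.
RT60 = 0.161 · V / A = 0.161 × 2509.65 / 390.984 = 1.03 s.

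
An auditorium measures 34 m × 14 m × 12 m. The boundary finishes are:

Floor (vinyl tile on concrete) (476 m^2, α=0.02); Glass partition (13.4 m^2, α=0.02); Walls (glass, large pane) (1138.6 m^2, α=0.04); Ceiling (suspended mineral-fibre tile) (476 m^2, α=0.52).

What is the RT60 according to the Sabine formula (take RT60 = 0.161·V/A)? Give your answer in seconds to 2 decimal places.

Summing Sᵢαᵢ: 9.520 + 0.268 + 45.544 + 247.520 → A = 302.852 sabins.
Room volume: 5712 m³.
Sabine: RT60 = 0.161 × 5712 / 302.852 = 3.04 s.

3.04 s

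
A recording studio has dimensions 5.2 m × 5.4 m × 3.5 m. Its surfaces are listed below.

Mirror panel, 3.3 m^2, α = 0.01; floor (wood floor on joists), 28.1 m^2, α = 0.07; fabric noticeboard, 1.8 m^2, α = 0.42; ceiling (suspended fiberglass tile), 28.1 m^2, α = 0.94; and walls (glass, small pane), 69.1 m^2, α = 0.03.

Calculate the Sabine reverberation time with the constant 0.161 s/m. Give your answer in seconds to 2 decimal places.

Equivalent absorption area: A = 3.3×0.01 + 28.1×0.07 + 1.8×0.42 + 28.1×0.94 + 69.1×0.03 = 31.243 m^2.
V = 5.2·5.4·3.5 = 98.28 m³.
RT60 = 0.161 · V / A = 0.161 × 98.28 / 31.243 = 0.51 s.

0.51 s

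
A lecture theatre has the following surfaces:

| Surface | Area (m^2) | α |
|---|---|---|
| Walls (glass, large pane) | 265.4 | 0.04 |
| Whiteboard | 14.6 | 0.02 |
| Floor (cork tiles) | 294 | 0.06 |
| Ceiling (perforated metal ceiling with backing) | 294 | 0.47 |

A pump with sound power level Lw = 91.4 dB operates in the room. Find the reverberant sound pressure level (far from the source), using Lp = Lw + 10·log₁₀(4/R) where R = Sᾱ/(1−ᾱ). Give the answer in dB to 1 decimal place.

74.3 dB

A = 166.728 sabins; S = 868.0 m^2.
ᾱ = 0.1921, so room constant R = A/(1−ᾱ) = 206.372 m^2.
Lp = 91.4 + 10·log₁₀(4/206.372) = 91.4 + (-17.13) = 74.3 dB.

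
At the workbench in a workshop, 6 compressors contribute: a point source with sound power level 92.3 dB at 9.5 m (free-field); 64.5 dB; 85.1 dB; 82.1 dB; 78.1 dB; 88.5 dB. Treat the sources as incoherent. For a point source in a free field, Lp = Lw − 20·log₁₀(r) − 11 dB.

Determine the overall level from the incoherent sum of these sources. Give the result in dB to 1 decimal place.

Source at 9.5 m: Lp = 92.3 − 20·log₁₀(9.5) − 11 = 61.7 dB.
Sum in the linear (power) domain: Σ 10^(Lᵢ/10) = 10^(61.7/10) + 10^(64.5/10) + 10^(85.1/10) + 10^(82.1/10) + 10^(78.1/10) + 10^(88.5/10) = 1.263e+09.
Back to dB: 10·log₁₀ Σ = 91.0 dB.

91.0 dB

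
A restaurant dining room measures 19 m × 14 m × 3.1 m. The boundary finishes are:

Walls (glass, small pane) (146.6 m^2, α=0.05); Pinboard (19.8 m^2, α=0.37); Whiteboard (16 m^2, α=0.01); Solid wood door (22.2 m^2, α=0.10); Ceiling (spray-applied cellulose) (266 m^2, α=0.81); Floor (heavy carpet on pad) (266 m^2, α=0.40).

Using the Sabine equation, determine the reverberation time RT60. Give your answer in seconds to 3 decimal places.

0.392 s

Total absorption A = 146.6*0.05 + 19.8*0.37 + 16*0.01 + 22.2*0.10 + 266*0.81 + 266*0.40
  = 7.330 + 7.326 + 0.160 + 2.220 + 215.460 + 106.400 = 338.896 m^2 sabins.
Volume V = 19 × 14 × 3.1 = 824.6 m³.
T = 0.161 V/A = 0.161·824.6/338.896 = 0.392 s.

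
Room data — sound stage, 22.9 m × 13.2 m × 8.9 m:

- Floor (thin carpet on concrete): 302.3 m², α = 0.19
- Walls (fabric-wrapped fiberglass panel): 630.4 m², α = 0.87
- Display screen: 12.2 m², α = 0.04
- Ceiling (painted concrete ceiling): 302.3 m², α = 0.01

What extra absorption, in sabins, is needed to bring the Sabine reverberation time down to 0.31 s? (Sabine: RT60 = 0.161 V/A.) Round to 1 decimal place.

787.8 sabins

Total absorption A₁ = 302.3×0.19 + 630.4×0.87 + 12.2×0.04 + 302.3×0.01
  = 57.437 + 548.448 + 0.488 + 3.023 = 609.396 m² sabins.
Target A₂ = 0.161·2690.292/0.31 = 1397.216 sabins (V = 2690.292 m³).
Shortfall: 1397.216 − 609.396 = 787.8 sabins.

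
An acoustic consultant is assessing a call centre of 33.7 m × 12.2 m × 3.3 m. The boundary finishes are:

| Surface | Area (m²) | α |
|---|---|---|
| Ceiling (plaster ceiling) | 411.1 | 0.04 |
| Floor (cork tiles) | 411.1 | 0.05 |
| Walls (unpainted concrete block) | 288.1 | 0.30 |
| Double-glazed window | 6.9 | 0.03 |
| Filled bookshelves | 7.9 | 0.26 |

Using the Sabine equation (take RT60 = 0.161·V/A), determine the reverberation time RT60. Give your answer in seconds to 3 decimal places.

1.738 seconds

Summing Sᵢαᵢ: 16.444 + 20.555 + 86.430 + 0.207 + 2.054 → A = 125.690 sabins.
Room volume: 1356.762 m³.
Sabine: RT60 = 0.161 × 1356.762 / 125.690 = 1.738 s.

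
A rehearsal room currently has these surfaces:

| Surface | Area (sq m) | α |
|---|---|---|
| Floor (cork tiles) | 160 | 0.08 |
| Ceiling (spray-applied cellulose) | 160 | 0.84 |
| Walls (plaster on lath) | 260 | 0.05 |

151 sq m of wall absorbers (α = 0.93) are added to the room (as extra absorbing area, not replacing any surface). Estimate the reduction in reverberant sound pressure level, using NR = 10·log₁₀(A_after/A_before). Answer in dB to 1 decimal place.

2.7 dB

A_before = Σ Sᵢαᵢ = 160×0.08 + 160×0.84 + 260×0.05 = 160.200 sabins.
Treatment contributes 151·0.93 = 140.430 sabins.
New total A_after = 300.630 sabins.
Reduction = 10 log₁₀(A_after/A_before) = 10 log₁₀(1.8766) = 2.7 dB.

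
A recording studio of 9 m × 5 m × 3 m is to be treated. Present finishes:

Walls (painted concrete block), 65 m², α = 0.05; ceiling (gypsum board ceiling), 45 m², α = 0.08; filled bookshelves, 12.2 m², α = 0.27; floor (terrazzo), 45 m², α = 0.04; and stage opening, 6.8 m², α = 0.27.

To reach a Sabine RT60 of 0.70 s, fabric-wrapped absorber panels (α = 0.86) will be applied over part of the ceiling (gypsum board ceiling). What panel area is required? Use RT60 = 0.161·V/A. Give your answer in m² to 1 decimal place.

Equivalent absorption area: A₁ = 65*0.05 + 45*0.08 + 12.2*0.27 + 45*0.04 + 6.8*0.27 = 13.780 m².
V = 135 m³. Target absorption A₂ = 0.161 × 135 / 0.70 = 31.050 sabins.
ΔA needed = 31.050 − 13.780 = 17.270 sabins.
Net gain per m²: Δα = 0.86 − 0.08 = 0.78.
Panel area = 17.270 / 0.78 = 22.1 m².

22.1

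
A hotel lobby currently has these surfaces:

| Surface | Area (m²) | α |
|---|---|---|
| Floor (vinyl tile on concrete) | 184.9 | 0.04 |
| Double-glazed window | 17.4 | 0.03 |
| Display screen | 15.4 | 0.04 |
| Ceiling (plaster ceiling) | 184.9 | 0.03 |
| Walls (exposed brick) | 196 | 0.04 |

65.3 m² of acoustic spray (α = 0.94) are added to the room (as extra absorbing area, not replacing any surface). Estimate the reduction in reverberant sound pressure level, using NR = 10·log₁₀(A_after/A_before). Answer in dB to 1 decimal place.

A_before = Σ Sᵢαᵢ = 184.9·0.04 + 17.4·0.03 + 15.4·0.04 + 184.9·0.03 + 196·0.04 = 21.921 sabins.
Treatment contributes 65.3·0.94 = 61.382 sabins.
A_after = 21.921 + 61.382 = 83.303 sabins.
Reduction = 10 log₁₀(A_after/A_before) = 10 log₁₀(3.8001) = 5.8 dB.

5.8 dB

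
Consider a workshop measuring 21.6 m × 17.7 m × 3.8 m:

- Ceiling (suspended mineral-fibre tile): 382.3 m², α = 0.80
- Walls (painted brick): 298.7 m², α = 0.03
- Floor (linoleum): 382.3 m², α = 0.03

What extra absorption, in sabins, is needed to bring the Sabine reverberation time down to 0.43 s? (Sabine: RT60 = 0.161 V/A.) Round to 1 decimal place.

Total absorption A₁ = 382.3*0.80 + 298.7*0.03 + 382.3*0.03
  = 305.840 + 8.961 + 11.469 = 326.270 m² sabins.
For T = 0.43 s, need A₂ = 0.161·V/T = 0.161·1452.816/0.43 = 543.961 sabins.
Shortfall: 543.961 − 326.270 = 217.7 sabins.

217.7 sabins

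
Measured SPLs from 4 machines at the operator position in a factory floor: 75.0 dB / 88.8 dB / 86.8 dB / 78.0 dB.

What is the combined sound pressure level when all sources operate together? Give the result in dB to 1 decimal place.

91.2 dB

Sum in the linear (power) domain: Σ 10^(Lᵢ/10) = 10^(75.0/10) + 10^(88.8/10) + 10^(86.8/10) + 10^(78.0/10) = 1.332e+09.
Combined level = 10 log₁₀(1.332e+09) = 91.2 dB.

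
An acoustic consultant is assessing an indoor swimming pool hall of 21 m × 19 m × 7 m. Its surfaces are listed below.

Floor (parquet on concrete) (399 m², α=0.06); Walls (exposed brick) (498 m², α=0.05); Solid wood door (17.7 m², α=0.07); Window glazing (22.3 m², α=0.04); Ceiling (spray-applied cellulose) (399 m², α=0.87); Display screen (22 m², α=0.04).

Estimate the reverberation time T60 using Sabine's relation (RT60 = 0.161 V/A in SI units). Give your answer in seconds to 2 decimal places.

1.13 s

Summing Sᵢαᵢ: 23.940 + 24.900 + 1.239 + 0.892 + 347.130 + 0.880 → A = 398.981 sabins.
Volume V = 21 × 19 × 7 = 2793 m³.
RT60 = 0.161 · V / A = 0.161 × 2793 / 398.981 = 1.13 s.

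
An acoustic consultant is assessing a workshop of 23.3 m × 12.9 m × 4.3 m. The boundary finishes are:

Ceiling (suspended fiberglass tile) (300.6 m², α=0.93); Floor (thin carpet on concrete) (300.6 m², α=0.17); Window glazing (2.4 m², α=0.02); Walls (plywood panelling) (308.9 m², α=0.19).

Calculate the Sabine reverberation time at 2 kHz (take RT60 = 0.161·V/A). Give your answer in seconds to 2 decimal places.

Equivalent absorption area: A = 300.6·0.93 + 300.6·0.17 + 2.4·0.02 + 308.9·0.19 = 389.399 m².
V = 23.3·12.9·4.3 = 1292.451 m³.
Sabine: RT60 = 0.161 × 1292.451 / 389.399 = 0.53 s.

0.53 seconds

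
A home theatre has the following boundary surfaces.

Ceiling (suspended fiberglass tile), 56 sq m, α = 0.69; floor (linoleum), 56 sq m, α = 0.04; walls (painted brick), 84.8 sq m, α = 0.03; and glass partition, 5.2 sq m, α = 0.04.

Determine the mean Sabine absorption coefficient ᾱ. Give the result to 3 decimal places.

0.216

Total surface area S = 202.0 sq m.
Σ(Sᵢαᵢ) = 56×0.69 + 56×0.04 + 84.8×0.03 + 5.2×0.04 = 43.632.
ᾱ = A/S = 0.216.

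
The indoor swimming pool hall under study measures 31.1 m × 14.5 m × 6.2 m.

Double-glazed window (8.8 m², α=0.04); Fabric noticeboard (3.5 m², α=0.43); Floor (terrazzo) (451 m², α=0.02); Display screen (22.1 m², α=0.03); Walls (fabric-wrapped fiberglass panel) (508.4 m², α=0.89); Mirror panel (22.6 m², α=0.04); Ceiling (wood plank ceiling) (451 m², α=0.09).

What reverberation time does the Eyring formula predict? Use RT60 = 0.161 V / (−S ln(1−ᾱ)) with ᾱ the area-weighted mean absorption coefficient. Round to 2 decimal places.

0.73 s

S = Σ Sᵢ = 1467.4 m².
Σ(Sᵢαᵢ) = 8.8·0.04 + 3.5·0.43 + 451·0.02 + 22.1·0.03 + 508.4·0.89 + 22.6·0.04 + 451·0.09 = 505.510.
Mean coefficient ᾱ = A/S = 0.3445.
−S·ln(1−ᾱ) = −1467.4 × ln(1 − 0.3445) = 619.767.
V = 31.1 × 14.5 × 6.2 = 2795.89 m³.
RT60 = 0.161 × 2795.89 / 619.767 = 0.73 s.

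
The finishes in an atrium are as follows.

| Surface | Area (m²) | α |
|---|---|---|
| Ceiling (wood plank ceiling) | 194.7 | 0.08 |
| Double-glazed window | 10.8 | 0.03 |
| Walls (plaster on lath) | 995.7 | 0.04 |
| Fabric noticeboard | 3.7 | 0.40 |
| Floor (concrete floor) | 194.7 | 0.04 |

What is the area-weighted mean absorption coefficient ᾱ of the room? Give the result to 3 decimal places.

0.046

Total surface area S = 1399.6 m².
Σ(Sᵢαᵢ) = 194.7·0.08 + 10.8·0.03 + 995.7·0.04 + 3.7·0.40 + 194.7·0.04 = 64.996.
ᾱ = 64.996 / 1399.6 = 0.046.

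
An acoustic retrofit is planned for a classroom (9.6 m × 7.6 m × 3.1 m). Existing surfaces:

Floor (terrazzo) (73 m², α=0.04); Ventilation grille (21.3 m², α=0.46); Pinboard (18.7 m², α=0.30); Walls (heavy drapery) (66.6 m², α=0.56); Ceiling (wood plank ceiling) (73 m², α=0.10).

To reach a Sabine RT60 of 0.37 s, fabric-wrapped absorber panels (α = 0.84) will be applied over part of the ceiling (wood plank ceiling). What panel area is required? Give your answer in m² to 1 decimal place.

48.0

A₁ = Σ Sᵢαᵢ = 73×0.04 + 21.3×0.46 + 18.7×0.30 + 66.6×0.56 + 73×0.10 = 62.924 sabins.
Required A₂ = 0.161·226.176/0.37 = 98.417 sabins.
ΔA needed = 98.417 − 62.924 = 35.493 sabins.
Net gain per m²: Δα = 0.84 − 0.10 = 0.74.
Area = ΔA/Δα = 35.493/0.74 = 48.0 m².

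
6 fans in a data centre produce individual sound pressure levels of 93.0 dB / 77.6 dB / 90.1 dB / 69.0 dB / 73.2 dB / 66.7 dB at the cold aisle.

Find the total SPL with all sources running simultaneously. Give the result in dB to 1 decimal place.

94.9 dB

Sum in the linear (power) domain: Σ 10^(Lᵢ/10) = 10^(93.0/10) + 10^(77.6/10) + 10^(90.1/10) + 10^(69.0/10) + 10^(73.2/10) + 10^(66.7/10) = 3.11e+09.
Back to dB: 10·log₁₀ Σ = 94.9 dB.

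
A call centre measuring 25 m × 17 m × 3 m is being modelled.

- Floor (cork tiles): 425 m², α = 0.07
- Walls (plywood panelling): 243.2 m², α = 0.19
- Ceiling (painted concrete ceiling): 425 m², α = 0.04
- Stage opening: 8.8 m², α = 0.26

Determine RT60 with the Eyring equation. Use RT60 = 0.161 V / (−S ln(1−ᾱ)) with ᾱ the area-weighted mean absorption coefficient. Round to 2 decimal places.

2.06 s

S = Σ Sᵢ = 1102.0 m².
Absorption A = 425×0.07 + 243.2×0.19 + 425×0.04 + 8.8×0.26 = 95.246 sabins.
Mean coefficient ᾱ = A/S = 0.0864.
Eyring denominator: −S ln(1−ᾱ) = 99.579.
V = 25 × 17 × 3 = 1275 m³.
RT60 = 0.161 × 1275 / 99.579 = 2.06 s.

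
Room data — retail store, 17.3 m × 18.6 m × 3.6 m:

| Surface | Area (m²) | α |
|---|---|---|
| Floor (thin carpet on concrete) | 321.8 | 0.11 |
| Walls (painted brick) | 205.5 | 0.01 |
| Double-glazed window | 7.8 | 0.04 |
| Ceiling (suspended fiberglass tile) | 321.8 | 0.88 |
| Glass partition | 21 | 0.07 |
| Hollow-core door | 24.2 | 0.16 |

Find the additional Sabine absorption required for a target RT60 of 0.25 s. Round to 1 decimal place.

419.7 sabins

Total absorption A₁ = 321.8×0.11 + 205.5×0.01 + 7.8×0.04 + 321.8×0.88 + 21×0.07 + 24.2×0.16
  = 35.398 + 2.055 + 0.312 + 283.184 + 1.470 + 3.872 = 326.291 m² sabins.
For T = 0.25 s, need A₂ = 0.161·V/T = 0.161·1158.408/0.25 = 746.015 sabins.
Additional absorption ΔA = 746.015 − 326.291 = 419.7 sabins.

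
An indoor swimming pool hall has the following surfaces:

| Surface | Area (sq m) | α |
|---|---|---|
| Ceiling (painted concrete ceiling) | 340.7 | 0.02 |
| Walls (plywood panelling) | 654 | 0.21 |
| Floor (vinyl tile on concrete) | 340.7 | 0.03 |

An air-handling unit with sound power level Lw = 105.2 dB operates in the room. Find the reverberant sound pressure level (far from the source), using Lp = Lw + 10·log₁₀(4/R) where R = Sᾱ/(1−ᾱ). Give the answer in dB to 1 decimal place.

A = 154.375 sabins; S = 1335.4 sq m.
ᾱ = 0.1156, so room constant R = A/(1−ᾱ) = 174.553 sq m.
Lp = 105.2 + 10·log₁₀(4/174.553) = 105.2 + (-16.40) = 88.8 dB.

88.8 dB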